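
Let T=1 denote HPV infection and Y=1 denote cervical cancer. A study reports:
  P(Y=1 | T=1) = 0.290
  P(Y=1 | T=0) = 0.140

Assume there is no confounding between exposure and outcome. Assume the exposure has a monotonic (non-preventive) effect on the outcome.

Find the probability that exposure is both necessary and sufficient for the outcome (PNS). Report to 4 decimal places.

Let p₁ = 0.29, p₀ = 0.14.
Under exogeneity and monotonicity, PNS = p₁ − p₀.
PNS = 0.29 − 0.14 = 0.15

PNS ≈ 0.1500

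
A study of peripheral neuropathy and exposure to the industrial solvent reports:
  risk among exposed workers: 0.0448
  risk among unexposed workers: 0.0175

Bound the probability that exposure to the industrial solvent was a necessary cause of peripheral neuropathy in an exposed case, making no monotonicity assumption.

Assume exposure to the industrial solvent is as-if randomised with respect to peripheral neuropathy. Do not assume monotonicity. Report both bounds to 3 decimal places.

Let p₁ = 0.0448, p₀ = 0.0175.
Under exogeneity alone the bounds on PN are max{0,(p₁−p₀)/p₁} ≤ PN ≤ min{1,(1−p₀)/p₁}.
  lower = (p₁ − p₀)/p₁ = 0.0273 / 0.0448 ≈ 0.6094
  upper = min{1, (1 − p₀)/p₁} = 0.9825 / 0.0448 ≈ 21.9308 → capped at 1

0.609 ≤ PN ≤ 1.000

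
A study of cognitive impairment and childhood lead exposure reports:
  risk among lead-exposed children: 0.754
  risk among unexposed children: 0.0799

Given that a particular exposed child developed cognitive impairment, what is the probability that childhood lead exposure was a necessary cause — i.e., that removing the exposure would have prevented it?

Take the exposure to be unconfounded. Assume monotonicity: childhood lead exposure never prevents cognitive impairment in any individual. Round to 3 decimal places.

PN ≈ 0.894

Let p₁ = 0.754, p₀ = 0.0799.
Under exogeneity and monotonicity, PN = (p₁ − p₀) / p₁.
PN = (0.754 − 0.0799) / 0.754 = 0.6741 / 0.754 ≈ 0.8940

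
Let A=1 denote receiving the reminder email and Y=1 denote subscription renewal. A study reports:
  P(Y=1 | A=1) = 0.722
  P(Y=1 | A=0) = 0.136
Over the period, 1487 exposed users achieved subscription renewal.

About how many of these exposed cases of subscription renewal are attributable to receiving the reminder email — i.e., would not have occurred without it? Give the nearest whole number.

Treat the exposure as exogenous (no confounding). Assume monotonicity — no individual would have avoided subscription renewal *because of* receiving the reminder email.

Let p₁ = 0.722, p₀ = 0.136.
PN = (p₁ − p₀)/p₁ = (0.722 − 0.136) / 0.722 ≈ 0.81163.
Attributable cases ≈ PN × (exposed cases) = 0.81163 × 1487 ≈ 1206.90.

about 1207 cases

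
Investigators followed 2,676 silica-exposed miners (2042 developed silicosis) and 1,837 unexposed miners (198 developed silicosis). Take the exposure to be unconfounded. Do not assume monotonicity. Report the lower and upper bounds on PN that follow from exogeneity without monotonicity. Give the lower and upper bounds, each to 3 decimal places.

0.859 ≤ PN ≤ 1.000

p₁ = P(outcome | exposed) = 2042/2676 = 0.76308
p₀ = P(outcome | unexposed) = 198/1837 = 0.10778
Under exogeneity alone the bounds on PN are max{0,(p₁−p₀)/p₁} ≤ PN ≤ min{1,(1−p₀)/p₁}.
  lower = (p₁ − p₀)/p₁ = 0.65529 / 0.76308 ≈ 0.8588
  upper = min{1, (1 − p₀)/p₁} = 0.89222 / 0.76308 ≈ 1.1692 → capped at 1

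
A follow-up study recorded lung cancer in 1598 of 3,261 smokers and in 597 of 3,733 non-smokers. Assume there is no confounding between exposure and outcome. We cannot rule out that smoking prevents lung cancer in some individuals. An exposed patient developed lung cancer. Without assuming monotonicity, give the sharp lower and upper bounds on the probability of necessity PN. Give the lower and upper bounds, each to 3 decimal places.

p₁ = P(outcome | exposed) = 1598/3261 = 0.49003
p₀ = P(outcome | unexposed) = 597/3733 = 0.15992
Under exogeneity alone the bounds on PN are max{0,(p₁−p₀)/p₁} ≤ PN ≤ min{1,(1−p₀)/p₁}.
  lower = (p₁ − p₀)/p₁ = 0.33011 / 0.49003 ≈ 0.6736
  upper = min{1, (1 − p₀)/p₁} = 0.84008 / 0.49003 ≈ 1.7143 → capped at 1

0.674 ≤ PN ≤ 1.000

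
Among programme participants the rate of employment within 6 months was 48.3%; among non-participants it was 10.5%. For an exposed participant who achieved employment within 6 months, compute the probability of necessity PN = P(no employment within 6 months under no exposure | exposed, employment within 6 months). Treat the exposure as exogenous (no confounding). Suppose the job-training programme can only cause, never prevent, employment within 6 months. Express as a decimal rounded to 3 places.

PN ≈ 0.783

p₁ = 0.483, p₀ = 0.105.
Under exogeneity and monotonicity, PN = (p₁ − p₀) / p₁.
PN = (0.483 − 0.105) / 0.483 = 0.378 / 0.483 ≈ 0.7826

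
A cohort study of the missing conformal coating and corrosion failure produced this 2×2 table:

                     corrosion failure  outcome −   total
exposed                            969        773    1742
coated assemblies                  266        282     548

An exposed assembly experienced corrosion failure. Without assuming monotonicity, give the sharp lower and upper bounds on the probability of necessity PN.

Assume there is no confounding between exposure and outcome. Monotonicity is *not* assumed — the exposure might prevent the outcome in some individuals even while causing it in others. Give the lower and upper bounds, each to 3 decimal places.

0.127 ≤ PN ≤ 0.925

p₁ = P(outcome | exposed) = 969/1742 = 0.55626
p₀ = P(outcome | unexposed) = 266/548 = 0.4854
Under exogeneity alone the bounds on PN are max{0,(p₁−p₀)/p₁} ≤ PN ≤ min{1,(1−p₀)/p₁}.
  lower = (p₁ − p₀)/p₁ = 0.070856 / 0.55626 ≈ 0.1274
  upper = min{1, (1 − p₀)/p₁} = 0.5146 / 0.55626 ≈ 0.9251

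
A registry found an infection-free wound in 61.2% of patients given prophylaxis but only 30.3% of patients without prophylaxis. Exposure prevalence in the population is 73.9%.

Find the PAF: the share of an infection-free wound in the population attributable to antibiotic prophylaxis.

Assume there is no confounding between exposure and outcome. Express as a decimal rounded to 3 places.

p₁ = 0.612, p₀ = 0.303.
Overall risk P(Y=1) = π·p₁ + (1−π)·p₀ = 0.739×0.612 + 0.261×0.303 = 0.53135.
Under exogeneity, PAF = [P(Y=1) − p₀] / P(Y=1).
PAF = (0.53135 − 0.303) / 0.53135 ≈ 0.4298

PAF ≈ 0.430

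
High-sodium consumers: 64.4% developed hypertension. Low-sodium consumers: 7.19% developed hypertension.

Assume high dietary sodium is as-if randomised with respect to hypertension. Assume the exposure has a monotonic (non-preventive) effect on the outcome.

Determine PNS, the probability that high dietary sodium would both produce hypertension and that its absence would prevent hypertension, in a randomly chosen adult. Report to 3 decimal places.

p₁ = 0.644, p₀ = 0.0719.
Under exogeneity and monotonicity, PNS = p₁ − p₀.
PNS = 0.644 − 0.0719 = 0.5721

PNS ≈ 0.572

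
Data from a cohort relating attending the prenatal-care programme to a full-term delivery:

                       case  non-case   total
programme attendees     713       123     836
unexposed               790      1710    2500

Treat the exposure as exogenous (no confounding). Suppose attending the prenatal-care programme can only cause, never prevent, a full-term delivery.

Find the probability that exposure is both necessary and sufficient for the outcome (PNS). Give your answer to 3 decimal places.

PNS ≈ 0.537

p₁ = P(outcome | exposed) = 713/836 = 0.85287
p₀ = P(outcome | unexposed) = 790/2500 = 0.316
Under exogeneity and monotonicity, PNS = p₁ − p₀.
PNS = 0.85287 − 0.316 = 0.53687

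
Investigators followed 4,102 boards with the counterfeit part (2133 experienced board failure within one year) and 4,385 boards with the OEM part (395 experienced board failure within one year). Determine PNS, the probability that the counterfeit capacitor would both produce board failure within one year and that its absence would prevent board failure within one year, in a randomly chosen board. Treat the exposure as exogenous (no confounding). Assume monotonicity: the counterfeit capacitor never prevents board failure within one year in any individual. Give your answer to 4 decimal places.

PNS ≈ 0.4299

p₁ = P(outcome | exposed) = 2133/4102 = 0.51999
p₀ = P(outcome | unexposed) = 395/4385 = 0.09008
Under exogeneity and monotonicity, PNS = p₁ − p₀.
PNS = 0.51999 − 0.09008 = 0.42991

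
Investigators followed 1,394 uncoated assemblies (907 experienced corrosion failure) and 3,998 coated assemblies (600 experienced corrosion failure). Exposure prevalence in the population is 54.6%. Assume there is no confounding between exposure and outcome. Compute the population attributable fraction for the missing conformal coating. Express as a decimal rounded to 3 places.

PAF ≈ 0.646

p₁ = P(outcome | exposed) = 907/1394 = 0.65065
p₀ = P(outcome | unexposed) = 600/3998 = 0.15008
Overall risk P(Y=1) = π·p₁ + (1−π)·p₀ = 0.546×0.65065 + 0.454×0.15008 = 0.42339.
Under exogeneity, PAF = [P(Y=1) − p₀] / P(Y=1).
PAF = (0.42339 − 0.15008) / 0.42339 ≈ 0.6455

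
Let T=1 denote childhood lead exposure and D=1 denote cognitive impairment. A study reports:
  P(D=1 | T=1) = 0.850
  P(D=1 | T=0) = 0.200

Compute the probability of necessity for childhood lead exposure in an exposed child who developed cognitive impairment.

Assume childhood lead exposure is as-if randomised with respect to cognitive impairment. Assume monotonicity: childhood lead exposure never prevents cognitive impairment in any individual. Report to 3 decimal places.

PN ≈ 0.765

Let p₁ = 0.85, p₀ = 0.2.
Under exogeneity and monotonicity, PN = (p₁ − p₀) / p₁.
PN = (0.85 − 0.2) / 0.85 = 0.65 / 0.85 ≈ 0.7647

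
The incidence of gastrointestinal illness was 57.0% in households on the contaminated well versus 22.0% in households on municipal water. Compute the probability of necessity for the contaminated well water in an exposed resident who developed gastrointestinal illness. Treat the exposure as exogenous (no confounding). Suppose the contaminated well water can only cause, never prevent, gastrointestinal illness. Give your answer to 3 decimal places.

p₁ = 0.57, p₀ = 0.22.
Under exogeneity and monotonicity, PN = (p₁ − p₀) / p₁.
PN = (0.57 − 0.22) / 0.57 = 0.35 / 0.57 ≈ 0.6140

PN ≈ 0.614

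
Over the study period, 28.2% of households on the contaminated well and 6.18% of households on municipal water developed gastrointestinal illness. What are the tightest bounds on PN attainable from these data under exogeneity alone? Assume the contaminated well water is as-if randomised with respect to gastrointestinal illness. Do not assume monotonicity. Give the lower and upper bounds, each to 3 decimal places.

0.781 ≤ PN ≤ 1.000

p₁ = 0.282, p₀ = 0.0618.
Under exogeneity alone the bounds on PN are max{0,(p₁−p₀)/p₁} ≤ PN ≤ min{1,(1−p₀)/p₁}.
  lower = (p₁ − p₀)/p₁ = 0.2202 / 0.282 ≈ 0.7809
  upper = min{1, (1 − p₀)/p₁} = 0.9382 / 0.282 ≈ 3.3270 → capped at 1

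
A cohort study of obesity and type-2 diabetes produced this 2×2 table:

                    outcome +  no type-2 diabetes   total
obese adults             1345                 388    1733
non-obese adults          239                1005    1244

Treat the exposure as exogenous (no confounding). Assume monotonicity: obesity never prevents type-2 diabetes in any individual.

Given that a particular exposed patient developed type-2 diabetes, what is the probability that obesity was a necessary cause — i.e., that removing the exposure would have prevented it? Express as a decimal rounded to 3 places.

PN ≈ 0.752

p₁ = P(outcome | exposed) = 1345/1733 = 0.77611
p₀ = P(outcome | unexposed) = 239/1244 = 0.19212
Under exogeneity and monotonicity, PN = (p₁ − p₀) / p₁.
PN = (0.77611 − 0.19212) / 0.77611 = 0.58399 / 0.77611 ≈ 0.7525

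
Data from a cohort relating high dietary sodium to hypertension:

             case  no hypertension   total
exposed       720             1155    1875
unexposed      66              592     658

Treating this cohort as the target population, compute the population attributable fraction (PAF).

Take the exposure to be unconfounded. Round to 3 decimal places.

PAF ≈ 0.677

p₁ = P(outcome | exposed) = 720/1875 = 0.384
p₀ = P(outcome | unexposed) = 66/658 = 0.1003
Exposure prevalence π = 1875/2533 = 0.74023; overall risk P(Y=1) = 0.3103.
Under exogeneity, PAF = [P(Y=1) − p₀]/P(Y=1).
PAF = (0.3103 − 0.1003) / 0.3103 ≈ 0.6768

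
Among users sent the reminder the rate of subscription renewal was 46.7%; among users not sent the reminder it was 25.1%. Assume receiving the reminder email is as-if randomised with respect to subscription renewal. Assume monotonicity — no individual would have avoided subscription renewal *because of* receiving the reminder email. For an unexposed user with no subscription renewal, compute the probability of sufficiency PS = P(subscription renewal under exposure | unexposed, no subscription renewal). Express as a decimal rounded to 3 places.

PS ≈ 0.288

p₁ = 0.467, p₀ = 0.251.
Under exogeneity and monotonicity, PS = (p₁ − p₀) / (1 − p₀).
PS = (0.467 − 0.251) / (1 − 0.251) = 0.216 / 0.749 ≈ 0.2884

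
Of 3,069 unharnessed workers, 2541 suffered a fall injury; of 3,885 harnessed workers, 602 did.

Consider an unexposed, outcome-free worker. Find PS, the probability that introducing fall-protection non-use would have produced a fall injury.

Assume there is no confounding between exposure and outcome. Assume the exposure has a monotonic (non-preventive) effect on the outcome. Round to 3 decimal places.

PS ≈ 0.796

p₁ = P(outcome | exposed) = 2541/3069 = 0.82796
p₀ = P(outcome | unexposed) = 602/3885 = 0.15495
Under exogeneity and monotonicity, PS = (p₁ − p₀) / (1 − p₀).
PS = (0.82796 − 0.15495) / (1 − 0.15495) = 0.673 / 0.84505 ≈ 0.7964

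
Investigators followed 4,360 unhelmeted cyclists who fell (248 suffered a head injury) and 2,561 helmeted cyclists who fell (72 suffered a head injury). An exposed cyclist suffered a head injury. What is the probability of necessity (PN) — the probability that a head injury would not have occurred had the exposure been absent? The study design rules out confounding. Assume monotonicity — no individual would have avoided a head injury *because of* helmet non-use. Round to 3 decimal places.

p₁ = P(outcome | exposed) = 248/4360 = 0.056881
p₀ = P(outcome | unexposed) = 72/2561 = 0.028114
Under exogeneity and monotonicity, PN = (p₁ − p₀) / p₁.
PN = (0.056881 − 0.028114) / 0.056881 = 0.028767 / 0.056881 ≈ 0.5057

PN ≈ 0.506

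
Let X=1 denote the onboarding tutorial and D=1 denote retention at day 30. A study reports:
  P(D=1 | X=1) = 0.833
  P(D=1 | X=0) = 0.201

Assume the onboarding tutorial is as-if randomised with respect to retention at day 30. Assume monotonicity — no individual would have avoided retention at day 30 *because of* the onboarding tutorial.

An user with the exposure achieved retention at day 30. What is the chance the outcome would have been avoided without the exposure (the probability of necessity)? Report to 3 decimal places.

Let p₁ = 0.833, p₀ = 0.201.
Under exogeneity and monotonicity, PN = (p₁ − p₀) / p₁.
PN = (0.833 − 0.201) / 0.833 = 0.632 / 0.833 ≈ 0.7587

PN ≈ 0.759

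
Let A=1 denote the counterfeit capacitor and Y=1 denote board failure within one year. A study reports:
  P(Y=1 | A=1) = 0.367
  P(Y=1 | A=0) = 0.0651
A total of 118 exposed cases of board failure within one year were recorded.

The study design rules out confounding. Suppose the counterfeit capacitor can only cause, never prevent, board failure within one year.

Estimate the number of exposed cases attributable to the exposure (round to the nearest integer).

Let p₁ = 0.367, p₀ = 0.0651.
PN = (p₁ − p₀)/p₁ = (0.367 − 0.0651) / 0.367 ≈ 0.82262.
Attributable cases ≈ PN × (exposed cases) = 0.82262 × 118 ≈ 97.07.

about 97 cases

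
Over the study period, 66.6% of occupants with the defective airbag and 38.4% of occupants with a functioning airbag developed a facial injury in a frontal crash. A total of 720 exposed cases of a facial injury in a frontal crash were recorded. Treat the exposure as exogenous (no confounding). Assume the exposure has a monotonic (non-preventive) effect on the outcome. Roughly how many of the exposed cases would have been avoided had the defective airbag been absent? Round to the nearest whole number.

p₁ = 0.666, p₀ = 0.384.
PN = (p₁ − p₀)/p₁ = (0.666 − 0.384) / 0.666 ≈ 0.42342.
Attributable cases ≈ PN × (exposed cases) = 0.42342 × 720 ≈ 304.86.

about 305 cases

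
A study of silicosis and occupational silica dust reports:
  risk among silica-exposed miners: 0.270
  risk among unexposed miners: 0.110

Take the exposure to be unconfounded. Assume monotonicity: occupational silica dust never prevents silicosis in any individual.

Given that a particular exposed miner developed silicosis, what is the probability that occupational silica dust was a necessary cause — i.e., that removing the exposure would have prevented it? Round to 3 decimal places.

Let p₁ = 0.27, p₀ = 0.11.
Under exogeneity and monotonicity, PN = (p₁ − p₀) / p₁.
PN = (0.27 − 0.11) / 0.27 = 0.16 / 0.27 ≈ 0.5926

PN ≈ 0.593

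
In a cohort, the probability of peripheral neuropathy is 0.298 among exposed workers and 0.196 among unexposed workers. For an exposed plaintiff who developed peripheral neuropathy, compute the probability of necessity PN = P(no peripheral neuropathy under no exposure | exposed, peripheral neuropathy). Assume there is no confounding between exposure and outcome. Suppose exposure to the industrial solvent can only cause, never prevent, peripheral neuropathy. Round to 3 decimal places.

Let p₁ = 0.298, p₀ = 0.196.
Under exogeneity and monotonicity, PN = (p₁ − p₀) / p₁.
PN = (0.298 − 0.196) / 0.298 = 0.102 / 0.298 ≈ 0.3423

PN ≈ 0.342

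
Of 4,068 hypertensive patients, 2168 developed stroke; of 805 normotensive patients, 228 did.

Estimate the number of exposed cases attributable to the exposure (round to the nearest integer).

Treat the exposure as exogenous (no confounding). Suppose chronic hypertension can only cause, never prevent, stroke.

p₁ = P(outcome | exposed) = 2168/4068 = 0.53294
p₀ = P(outcome | unexposed) = 228/805 = 0.28323
PN = (p₁ − p₀)/p₁ = (0.53294 − 0.28323) / 0.53294 ≈ 0.46855.
Attributable cases ≈ PN × (exposed cases) = 0.46855 × 2168 ≈ 1015.82.

about 1016 cases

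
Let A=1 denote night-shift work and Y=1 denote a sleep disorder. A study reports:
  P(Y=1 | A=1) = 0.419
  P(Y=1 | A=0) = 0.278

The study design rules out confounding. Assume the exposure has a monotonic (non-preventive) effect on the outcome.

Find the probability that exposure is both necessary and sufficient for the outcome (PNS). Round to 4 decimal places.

PNS ≈ 0.1410

Let p₁ = 0.419, p₀ = 0.278.
Under exogeneity and monotonicity, PNS = p₁ − p₀.
PNS = 0.419 − 0.278 = 0.141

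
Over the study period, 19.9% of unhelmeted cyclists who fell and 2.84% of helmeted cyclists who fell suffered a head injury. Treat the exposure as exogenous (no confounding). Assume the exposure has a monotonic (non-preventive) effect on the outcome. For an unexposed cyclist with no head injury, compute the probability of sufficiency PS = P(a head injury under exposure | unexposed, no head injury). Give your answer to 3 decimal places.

p₁ = 0.199, p₀ = 0.0284.
Under exogeneity and monotonicity, PS = (p₁ − p₀) / (1 − p₀).
PS = (0.199 − 0.0284) / (1 − 0.0284) = 0.1706 / 0.9716 ≈ 0.1756

PS ≈ 0.176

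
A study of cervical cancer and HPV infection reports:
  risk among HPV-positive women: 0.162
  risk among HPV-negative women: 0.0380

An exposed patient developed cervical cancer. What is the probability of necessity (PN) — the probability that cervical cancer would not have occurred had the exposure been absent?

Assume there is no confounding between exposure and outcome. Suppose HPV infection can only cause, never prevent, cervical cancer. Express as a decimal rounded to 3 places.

PN ≈ 0.765

Let p₁ = 0.162, p₀ = 0.038.
Under exogeneity and monotonicity, PN = (p₁ − p₀) / p₁.
PN = (0.162 − 0.038) / 0.162 = 0.124 / 0.162 ≈ 0.7654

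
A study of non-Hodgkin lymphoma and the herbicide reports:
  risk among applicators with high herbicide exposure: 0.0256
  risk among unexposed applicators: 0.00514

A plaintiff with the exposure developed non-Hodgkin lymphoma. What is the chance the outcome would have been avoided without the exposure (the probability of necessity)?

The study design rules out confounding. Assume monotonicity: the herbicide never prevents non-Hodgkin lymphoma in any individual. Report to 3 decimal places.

Let p₁ = 0.0256, p₀ = 0.00514.
Under exogeneity and monotonicity, PN = (p₁ − p₀) / p₁.
PN = (0.0256 − 0.00514) / 0.0256 = 0.02046 / 0.0256 ≈ 0.7992

PN ≈ 0.799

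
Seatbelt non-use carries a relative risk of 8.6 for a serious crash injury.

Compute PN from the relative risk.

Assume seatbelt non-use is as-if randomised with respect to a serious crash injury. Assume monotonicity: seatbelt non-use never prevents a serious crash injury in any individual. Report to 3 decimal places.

Under exogeneity and monotonicity, PN = (RR − 1) / RR = 1 − 1/RR.
PN = (8.6 − 1) / 8.6 = 7.6 / 8.6 ≈ 0.8837

PN ≈ 0.884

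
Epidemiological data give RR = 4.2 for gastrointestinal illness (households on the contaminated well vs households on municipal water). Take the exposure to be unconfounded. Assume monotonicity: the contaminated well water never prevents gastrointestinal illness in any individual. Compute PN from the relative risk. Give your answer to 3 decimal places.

Under exogeneity and monotonicity, PN = (RR − 1) / RR = 1 − 1/RR.
PN = (4.2 − 1) / 4.2 = 3.2 / 4.2 ≈ 0.7619

PN ≈ 0.762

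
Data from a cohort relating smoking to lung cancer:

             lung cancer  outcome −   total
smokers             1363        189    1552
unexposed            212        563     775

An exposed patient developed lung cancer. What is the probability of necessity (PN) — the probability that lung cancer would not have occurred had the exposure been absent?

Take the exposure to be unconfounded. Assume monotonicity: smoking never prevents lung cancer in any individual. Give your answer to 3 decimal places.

p₁ = P(outcome | exposed) = 1363/1552 = 0.87822
p₀ = P(outcome | unexposed) = 212/775 = 0.27355
Under exogeneity and monotonicity, PN = (p₁ − p₀) / p₁.
PN = (0.87822 − 0.27355) / 0.87822 = 0.60467 / 0.87822 ≈ 0.6885

PN ≈ 0.689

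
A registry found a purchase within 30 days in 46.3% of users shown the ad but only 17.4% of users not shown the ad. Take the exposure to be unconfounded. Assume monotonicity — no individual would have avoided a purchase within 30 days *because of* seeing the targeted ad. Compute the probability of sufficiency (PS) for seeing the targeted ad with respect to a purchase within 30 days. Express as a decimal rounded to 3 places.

PS ≈ 0.350

p₁ = 0.463, p₀ = 0.174.
Under exogeneity and monotonicity, PS = (p₁ − p₀) / (1 − p₀).
PS = (0.463 − 0.174) / (1 − 0.174) = 0.289 / 0.826 ≈ 0.3499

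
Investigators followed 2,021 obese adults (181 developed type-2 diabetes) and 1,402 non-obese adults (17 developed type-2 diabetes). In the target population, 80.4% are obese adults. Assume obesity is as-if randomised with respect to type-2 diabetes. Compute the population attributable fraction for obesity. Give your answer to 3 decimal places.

PAF ≈ 0.837

p₁ = P(outcome | exposed) = 181/2021 = 0.08956
p₀ = P(outcome | unexposed) = 17/1402 = 0.012126
Overall risk P(Y=1) = π·p₁ + (1−π)·p₀ = 0.804×0.08956 + 0.196×0.012126 = 0.074383.
Under exogeneity, PAF = [P(Y=1) − p₀] / P(Y=1).
PAF = (0.074383 − 0.012126) / 0.074383 ≈ 0.8370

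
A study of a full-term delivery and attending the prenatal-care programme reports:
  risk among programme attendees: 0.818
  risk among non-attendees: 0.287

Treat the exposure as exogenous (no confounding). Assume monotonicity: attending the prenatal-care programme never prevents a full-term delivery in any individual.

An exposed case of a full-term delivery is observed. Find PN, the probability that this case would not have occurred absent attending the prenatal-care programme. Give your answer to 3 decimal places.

PN ≈ 0.649

Let p₁ = 0.818, p₀ = 0.287.
Under exogeneity and monotonicity, PN = (p₁ − p₀) / p₁.
PN = (0.818 − 0.287) / 0.818 = 0.531 / 0.818 ≈ 0.6491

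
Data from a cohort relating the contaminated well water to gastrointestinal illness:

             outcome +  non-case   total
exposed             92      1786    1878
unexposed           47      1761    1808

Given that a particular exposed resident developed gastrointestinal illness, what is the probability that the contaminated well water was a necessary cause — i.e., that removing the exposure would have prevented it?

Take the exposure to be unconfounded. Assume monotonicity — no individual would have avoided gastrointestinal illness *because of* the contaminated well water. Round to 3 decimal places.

PN ≈ 0.469

p₁ = P(outcome | exposed) = 92/1878 = 0.048988
p₀ = P(outcome | unexposed) = 47/1808 = 0.025996
Under exogeneity and monotonicity, PN = (p₁ − p₀)/p₁.
PN = (0.048988 − 0.025996) / 0.048988 ≈ 0.4694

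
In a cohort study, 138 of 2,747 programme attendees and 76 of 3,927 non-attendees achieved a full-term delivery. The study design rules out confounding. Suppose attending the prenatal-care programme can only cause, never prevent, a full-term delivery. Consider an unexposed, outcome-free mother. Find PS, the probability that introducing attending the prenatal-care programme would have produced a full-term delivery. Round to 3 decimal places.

p₁ = P(outcome | exposed) = 138/2747 = 0.050237
p₀ = P(outcome | unexposed) = 76/3927 = 0.019353
Under exogeneity and monotonicity, PS = (p₁ − p₀) / (1 − p₀).
PS = (0.050237 − 0.019353) / (1 − 0.019353) = 0.030883 / 0.98065 ≈ 0.0315

PS ≈ 0.031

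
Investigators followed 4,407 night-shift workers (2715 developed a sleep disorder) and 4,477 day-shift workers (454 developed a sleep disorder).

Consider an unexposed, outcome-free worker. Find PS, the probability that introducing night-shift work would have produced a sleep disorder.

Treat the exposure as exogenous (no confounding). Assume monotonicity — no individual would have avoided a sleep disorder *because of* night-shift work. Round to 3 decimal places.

PS ≈ 0.573

p₁ = P(outcome | exposed) = 2715/4407 = 0.61607
p₀ = P(outcome | unexposed) = 454/4477 = 0.10141
Under exogeneity and monotonicity, PS = (p₁ − p₀) / (1 − p₀).
PS = (0.61607 − 0.10141) / (1 − 0.10141) = 0.51466 / 0.89859 ≈ 0.5727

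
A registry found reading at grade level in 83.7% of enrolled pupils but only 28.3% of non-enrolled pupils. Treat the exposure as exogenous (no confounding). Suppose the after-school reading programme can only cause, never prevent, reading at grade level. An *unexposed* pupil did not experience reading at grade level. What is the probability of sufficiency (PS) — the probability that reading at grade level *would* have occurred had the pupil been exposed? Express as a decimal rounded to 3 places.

p₁ = 0.837, p₀ = 0.283.
Under exogeneity and monotonicity, PS = (p₁ − p₀) / (1 − p₀).
PS = (0.837 − 0.283) / (1 − 0.283) = 0.554 / 0.717 ≈ 0.7727

PS ≈ 0.773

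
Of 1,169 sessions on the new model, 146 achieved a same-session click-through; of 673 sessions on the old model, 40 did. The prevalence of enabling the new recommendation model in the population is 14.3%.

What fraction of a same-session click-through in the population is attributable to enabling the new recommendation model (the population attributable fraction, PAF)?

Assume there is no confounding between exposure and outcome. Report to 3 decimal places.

p₁ = P(outcome | exposed) = 146/1169 = 0.12489
p₀ = P(outcome | unexposed) = 40/673 = 0.059435
Overall risk P(Y=1) = π·p₁ + (1−π)·p₀ = 0.143×0.12489 + 0.857×0.059435 = 0.068796.
Under exogeneity, PAF = [P(Y=1) − p₀] / P(Y=1).
PAF = (0.068796 − 0.059435) / 0.068796 ≈ 0.1361

PAF ≈ 0.136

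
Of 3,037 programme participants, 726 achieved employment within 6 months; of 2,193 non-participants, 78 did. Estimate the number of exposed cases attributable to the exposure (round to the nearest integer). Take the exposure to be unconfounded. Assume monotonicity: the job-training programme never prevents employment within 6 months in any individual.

about 618 cases

p₁ = P(outcome | exposed) = 726/3037 = 0.23905
p₀ = P(outcome | unexposed) = 78/2193 = 0.035568
PN = (p₁ − p₀)/p₁ = (0.23905 − 0.035568) / 0.23905 ≈ 0.85121.
Attributable cases ≈ PN × (exposed cases) = 0.85121 × 726 ≈ 617.98.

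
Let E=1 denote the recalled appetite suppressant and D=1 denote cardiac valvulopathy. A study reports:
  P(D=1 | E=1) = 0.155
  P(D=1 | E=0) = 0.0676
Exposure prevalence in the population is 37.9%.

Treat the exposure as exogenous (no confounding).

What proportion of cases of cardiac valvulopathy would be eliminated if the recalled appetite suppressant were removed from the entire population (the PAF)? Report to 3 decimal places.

PAF ≈ 0.329

Let p₁ = 0.155, p₀ = 0.0676.
Overall risk P(Y=1) = π·p₁ + (1−π)·p₀ = 0.379×0.155 + 0.621×0.0676 = 0.10072.
Under exogeneity, PAF = [P(Y=1) − p₀] / P(Y=1).
PAF = (0.10072 − 0.0676) / 0.10072 ≈ 0.3289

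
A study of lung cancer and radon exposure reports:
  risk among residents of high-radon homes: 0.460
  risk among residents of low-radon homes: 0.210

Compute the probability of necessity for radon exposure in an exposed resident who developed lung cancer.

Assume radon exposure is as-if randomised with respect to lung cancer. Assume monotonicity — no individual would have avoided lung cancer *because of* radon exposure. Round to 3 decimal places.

Let p₁ = 0.46, p₀ = 0.21.
Under exogeneity and monotonicity, PN = (p₁ − p₀) / p₁.
PN = (0.46 − 0.21) / 0.46 = 0.25 / 0.46 ≈ 0.5435

PN ≈ 0.543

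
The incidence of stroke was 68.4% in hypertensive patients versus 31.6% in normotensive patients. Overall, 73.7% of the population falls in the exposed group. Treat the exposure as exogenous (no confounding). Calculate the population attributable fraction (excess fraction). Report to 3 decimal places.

PAF ≈ 0.462

p₁ = 0.684, p₀ = 0.316.
Overall risk P(Y=1) = π·p₁ + (1−π)·p₀ = 0.737×0.684 + 0.263×0.316 = 0.58722.
Under exogeneity, PAF = [P(Y=1) − p₀] / P(Y=1).
PAF = (0.58722 − 0.316) / 0.58722 ≈ 0.4619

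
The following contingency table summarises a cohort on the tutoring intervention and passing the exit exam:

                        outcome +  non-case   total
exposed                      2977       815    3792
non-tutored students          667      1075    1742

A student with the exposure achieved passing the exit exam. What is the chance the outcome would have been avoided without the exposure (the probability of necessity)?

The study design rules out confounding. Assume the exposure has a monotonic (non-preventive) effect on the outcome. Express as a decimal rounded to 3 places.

p₁ = P(outcome | exposed) = 2977/3792 = 0.78507
p₀ = P(outcome | unexposed) = 667/1742 = 0.38289
Under exogeneity and monotonicity, PN = (p₁ − p₀) / p₁.
PN = (0.78507 − 0.38289) / 0.78507 = 0.40218 / 0.78507 ≈ 0.5123

PN ≈ 0.512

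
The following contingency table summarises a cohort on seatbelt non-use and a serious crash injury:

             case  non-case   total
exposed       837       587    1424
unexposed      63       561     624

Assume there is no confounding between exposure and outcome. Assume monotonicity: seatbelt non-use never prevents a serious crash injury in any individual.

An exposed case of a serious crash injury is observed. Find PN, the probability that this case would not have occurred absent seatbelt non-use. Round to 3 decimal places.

p₁ = P(outcome | exposed) = 837/1424 = 0.58778
p₀ = P(outcome | unexposed) = 63/624 = 0.10096
Under exogeneity and monotonicity, PN = (p₁ − p₀) / p₁.
PN = (0.58778 − 0.10096) / 0.58778 = 0.48682 / 0.58778 ≈ 0.8282

PN ≈ 0.828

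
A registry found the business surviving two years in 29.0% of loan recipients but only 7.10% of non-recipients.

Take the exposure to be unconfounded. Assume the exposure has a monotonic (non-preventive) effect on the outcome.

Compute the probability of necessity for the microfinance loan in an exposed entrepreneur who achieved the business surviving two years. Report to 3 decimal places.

p₁ = 0.29, p₀ = 0.071.
Under exogeneity and monotonicity, PN = (p₁ − p₀) / p₁.
PN = (0.29 − 0.071) / 0.29 = 0.219 / 0.29 ≈ 0.7552

PN ≈ 0.755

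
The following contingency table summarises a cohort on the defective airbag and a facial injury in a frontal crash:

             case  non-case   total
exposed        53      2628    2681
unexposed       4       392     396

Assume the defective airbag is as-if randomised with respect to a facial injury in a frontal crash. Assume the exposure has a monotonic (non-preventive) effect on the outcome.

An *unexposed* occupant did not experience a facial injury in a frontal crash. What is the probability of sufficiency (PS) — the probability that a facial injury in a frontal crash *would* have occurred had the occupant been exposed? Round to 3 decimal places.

PS ≈ 0.010

p₁ = P(outcome | exposed) = 53/2681 = 0.019769
p₀ = P(outcome | unexposed) = 4/396 = 0.010101
Under exogeneity and monotonicity, PS = (p₁ − p₀)/(1 − p₀).
PS = (0.019769 − 0.010101) / 0.9899 ≈ 0.0098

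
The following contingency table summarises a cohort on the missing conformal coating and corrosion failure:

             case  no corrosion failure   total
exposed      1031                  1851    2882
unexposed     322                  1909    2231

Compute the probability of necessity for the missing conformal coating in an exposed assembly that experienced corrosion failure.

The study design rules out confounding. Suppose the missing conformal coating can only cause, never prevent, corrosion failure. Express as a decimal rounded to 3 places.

PN ≈ 0.597

p₁ = P(outcome | exposed) = 1031/2882 = 0.35774
p₀ = P(outcome | unexposed) = 322/2231 = 0.14433
Under exogeneity and monotonicity, PN = (p₁ − p₀)/p₁.
PN = (0.35774 − 0.14433) / 0.35774 ≈ 0.5965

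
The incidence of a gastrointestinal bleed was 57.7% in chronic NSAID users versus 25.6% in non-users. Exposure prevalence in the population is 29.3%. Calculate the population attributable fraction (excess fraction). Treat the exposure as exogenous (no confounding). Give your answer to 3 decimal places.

p₁ = 0.577, p₀ = 0.256.
Overall risk P(Y=1) = π·p₁ + (1−π)·p₀ = 0.293×0.577 + 0.707×0.256 = 0.35005.
Under exogeneity, PAF = [P(Y=1) − p₀] / P(Y=1).
PAF = (0.35005 − 0.256) / 0.35005 ≈ 0.2687

PAF ≈ 0.269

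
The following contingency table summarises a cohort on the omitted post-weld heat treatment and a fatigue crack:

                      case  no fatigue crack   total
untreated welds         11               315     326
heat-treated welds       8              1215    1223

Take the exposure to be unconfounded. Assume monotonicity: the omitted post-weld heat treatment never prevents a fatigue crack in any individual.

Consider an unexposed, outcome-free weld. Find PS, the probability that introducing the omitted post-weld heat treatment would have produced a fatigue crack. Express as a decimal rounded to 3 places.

p₁ = P(outcome | exposed) = 11/326 = 0.033742
p₀ = P(outcome | unexposed) = 8/1223 = 0.0065413
Under exogeneity and monotonicity, PS = (p₁ − p₀) / (1 − p₀).
PS = (0.033742 − 0.0065413) / (1 − 0.0065413) = 0.027201 / 0.99346 ≈ 0.0274

PS ≈ 0.027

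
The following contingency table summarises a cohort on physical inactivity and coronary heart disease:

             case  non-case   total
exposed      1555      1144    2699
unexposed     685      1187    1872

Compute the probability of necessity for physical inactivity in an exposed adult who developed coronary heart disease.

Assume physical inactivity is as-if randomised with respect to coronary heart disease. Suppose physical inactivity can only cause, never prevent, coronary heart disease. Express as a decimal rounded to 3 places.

p₁ = P(outcome | exposed) = 1555/2699 = 0.57614
p₀ = P(outcome | unexposed) = 685/1872 = 0.36592
Under exogeneity and monotonicity, PN = (p₁ − p₀) / p₁.
PN = (0.57614 − 0.36592) / 0.57614 = 0.21022 / 0.57614 ≈ 0.3649

PN ≈ 0.365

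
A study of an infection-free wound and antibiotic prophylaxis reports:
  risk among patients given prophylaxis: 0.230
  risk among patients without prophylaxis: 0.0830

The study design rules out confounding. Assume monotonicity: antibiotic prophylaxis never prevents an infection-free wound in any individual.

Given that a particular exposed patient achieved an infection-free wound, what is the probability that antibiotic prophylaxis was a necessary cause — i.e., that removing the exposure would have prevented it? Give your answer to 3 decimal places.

PN ≈ 0.639

Let p₁ = 0.23, p₀ = 0.083.
Under exogeneity and monotonicity, PN = (p₁ − p₀) / p₁.
PN = (0.23 − 0.083) / 0.23 = 0.147 / 0.23 ≈ 0.6391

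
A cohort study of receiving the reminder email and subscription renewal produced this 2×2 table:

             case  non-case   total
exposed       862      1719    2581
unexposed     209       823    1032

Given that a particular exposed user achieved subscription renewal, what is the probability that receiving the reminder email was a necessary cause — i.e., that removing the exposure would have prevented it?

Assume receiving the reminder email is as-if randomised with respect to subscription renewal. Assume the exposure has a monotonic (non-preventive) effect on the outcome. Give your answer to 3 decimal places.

PN ≈ 0.394

p₁ = P(outcome | exposed) = 862/2581 = 0.33398
p₀ = P(outcome | unexposed) = 209/1032 = 0.20252
Under exogeneity and monotonicity, PN = (p₁ − p₀) / p₁.
PN = (0.33398 − 0.20252) / 0.33398 = 0.13146 / 0.33398 ≈ 0.3936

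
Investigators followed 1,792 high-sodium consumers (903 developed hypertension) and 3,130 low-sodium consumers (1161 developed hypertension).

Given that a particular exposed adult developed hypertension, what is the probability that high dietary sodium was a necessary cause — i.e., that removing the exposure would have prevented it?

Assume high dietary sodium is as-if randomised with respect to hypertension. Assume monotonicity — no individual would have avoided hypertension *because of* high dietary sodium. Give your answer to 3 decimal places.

PN ≈ 0.264

p₁ = P(outcome | exposed) = 903/1792 = 0.50391
p₀ = P(outcome | unexposed) = 1161/3130 = 0.37093
Under exogeneity and monotonicity, PN = (p₁ − p₀) / p₁.
PN = (0.50391 − 0.37093) / 0.50391 = 0.13298 / 0.50391 ≈ 0.2639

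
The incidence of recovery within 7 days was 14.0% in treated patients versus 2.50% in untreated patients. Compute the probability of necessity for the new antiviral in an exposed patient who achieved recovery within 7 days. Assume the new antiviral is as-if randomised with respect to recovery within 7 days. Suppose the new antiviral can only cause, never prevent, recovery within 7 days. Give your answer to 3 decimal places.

p₁ = 0.14, p₀ = 0.025.
Under exogeneity and monotonicity, PN = (p₁ − p₀) / p₁.
PN = (0.14 − 0.025) / 0.14 = 0.115 / 0.14 ≈ 0.8214

PN ≈ 0.821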